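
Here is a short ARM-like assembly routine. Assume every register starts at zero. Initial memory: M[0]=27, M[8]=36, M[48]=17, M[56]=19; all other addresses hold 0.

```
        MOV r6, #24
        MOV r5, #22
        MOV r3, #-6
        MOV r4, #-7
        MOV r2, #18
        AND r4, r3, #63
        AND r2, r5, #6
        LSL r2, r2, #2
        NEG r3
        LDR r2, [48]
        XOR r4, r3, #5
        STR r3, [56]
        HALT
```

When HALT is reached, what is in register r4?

3

MOV r6, #24 → r6=24
MOV r5, #22 → r5=22
MOV r3, #-6 → r3=-6
MOV r4, #-7 → r4=-7
MOV r2, #18 → r2=18
AND r4, r3, #63 → r4=(-6)&63=58
AND r2, r5, #6 → r2=22&6=6
LSL r2, r2, #2 → r2=6<<2=24
NEG r3 → r3=-(-6)=6
LDR r2, [48] → r2=M[48]=17
XOR r4, r3, #5 → r4=6^5=3
STR r3, [56] → M[56]=6
halt.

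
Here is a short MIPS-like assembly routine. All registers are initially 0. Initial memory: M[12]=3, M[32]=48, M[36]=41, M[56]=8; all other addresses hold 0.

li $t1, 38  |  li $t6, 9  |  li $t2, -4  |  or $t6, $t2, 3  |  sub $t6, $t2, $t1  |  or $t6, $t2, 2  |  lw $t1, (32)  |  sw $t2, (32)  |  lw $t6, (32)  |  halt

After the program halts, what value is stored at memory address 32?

-4

after li $t1, 38: $t1=38
after li $t6, 9: $t6=9
after li $t2, -4: $t2=-4
after or $t6, $t2, 3: $t6=(-4)|3=-1
after sub $t6, $t2, $t1: $t6=(-4)-38=-42
after or $t6, $t2, 2: $t6=(-4)|2=-2
after lw $t1, (32): $t1=M[32]=48
sw $t2, (32) → M[32]=-4
after lw $t6, (32): $t6=M[32]=-4
halt.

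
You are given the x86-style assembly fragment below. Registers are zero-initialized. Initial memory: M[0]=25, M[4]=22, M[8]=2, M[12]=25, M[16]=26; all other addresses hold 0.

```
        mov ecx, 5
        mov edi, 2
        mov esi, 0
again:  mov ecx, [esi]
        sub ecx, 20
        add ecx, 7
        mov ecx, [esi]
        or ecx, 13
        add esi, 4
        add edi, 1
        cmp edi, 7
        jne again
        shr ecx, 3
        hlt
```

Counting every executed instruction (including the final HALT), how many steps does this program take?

after mov ecx, 5: ecx=5
after mov edi, 2: edi=2
after mov esi, 0: esi=0
after mov ecx, [esi]: ecx=M[0]=25
after sub ecx, 20: ecx=25-20=5
after add ecx, 7: ecx=5+7=12
after mov ecx, [esi]: ecx=M[0]=25
after or ecx, 13: ecx=25|13=29
after add esi, 4: esi=0+4=4
after add edi, 1: edi=2+1=3
cmp edi, 7  (cmp 3,7)
jne again: taken
after mov ecx, [esi]: ecx=M[4]=22
after sub ecx, 20: ecx=22-20=2
after add ecx, 7: ecx=2+7=9
after mov ecx, [esi]: ecx=M[4]=22
after or ecx, 13: ecx=22|13=31
after add esi, 4: esi=4+4=8
after add edi, 1: edi=3+1=4
cmp edi, 7  (cmp 4,7)
jne again: taken
after mov ecx, [esi]: ecx=M[8]=2
after sub ecx, 20: ecx=2-20=-18
after add ecx, 7: ecx=(-18)+7=-11
after mov ecx, [esi]: ecx=M[8]=2
after or ecx, 13: ecx=2|13=15
after add esi, 4: esi=8+4=12
after add edi, 1: edi=4+1=5
cmp edi, 7  (cmp 5,7)
jne again: taken
after mov ecx, [esi]: ecx=M[12]=25
after sub ecx, 20: ecx=25-20=5
after add ecx, 7: ecx=5+7=12
after mov ecx, [esi]: ecx=M[12]=25
after or ecx, 13: ecx=25|13=29
after add esi, 4: esi=12+4=16
after add edi, 1: edi=5+1=6
cmp edi, 7  (cmp 6,7)
jne again: taken
after mov ecx, [esi]: ecx=M[16]=26
after sub ecx, 20: ecx=26-20=6
after add ecx, 7: ecx=6+7=13
after mov ecx, [esi]: ecx=M[16]=26
after or ecx, 13: ecx=26|13=31
after add esi, 4: esi=16+4=20
after add edi, 1: edi=6+1=7
cmp edi, 7  (cmp 7,7)
jne again: not taken
after shr ecx, 3: ecx=31>>3=3
halt.
Total executed instructions: 50.

50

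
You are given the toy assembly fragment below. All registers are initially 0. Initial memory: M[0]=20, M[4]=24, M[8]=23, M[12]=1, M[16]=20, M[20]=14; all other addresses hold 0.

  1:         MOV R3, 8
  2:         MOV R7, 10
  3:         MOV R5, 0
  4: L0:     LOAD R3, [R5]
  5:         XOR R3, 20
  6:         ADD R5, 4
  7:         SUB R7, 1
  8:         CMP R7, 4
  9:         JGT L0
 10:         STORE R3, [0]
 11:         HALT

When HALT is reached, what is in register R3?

26

MOV R3, 8 → R3=8
MOV R7, 10 → R7=10
MOV R5, 0 → R5=0
LOAD R3, [R5] → R3=M[0]=20
XOR R3, 20 → R3=20^20=0
ADD R5, 4 → R5=0+4=4
SUB R7, 1 → R7=10-1=9
CMP R7, 4  (cmp 9,4)
JGT L0: taken
LOAD R3, [R5] → R3=M[4]=24
XOR R3, 20 → R3=24^20=12
ADD R5, 4 → R5=4+4=8
SUB R7, 1 → R7=9-1=8
CMP R7, 4  (cmp 8,4)
JGT L0: taken
LOAD R3, [R5] → R3=M[8]=23
XOR R3, 20 → R3=23^20=3
ADD R5, 4 → R5=8+4=12
SUB R7, 1 → R7=8-1=7
CMP R7, 4  (cmp 7,4)
JGT L0: taken
LOAD R3, [R5] → R3=M[12]=1
XOR R3, 20 → R3=1^20=21
ADD R5, 4 → R5=12+4=16
SUB R7, 1 → R7=7-1=6
CMP R7, 4  (cmp 6,4)
JGT L0: taken
LOAD R3, [R5] → R3=M[16]=20
XOR R3, 20 → R3=20^20=0
ADD R5, 4 → R5=16+4=20
SUB R7, 1 → R7=6-1=5
CMP R7, 4  (cmp 5,4)
JGT L0: taken
LOAD R3, [R5] → R3=M[20]=14
XOR R3, 20 → R3=14^20=26
ADD R5, 4 → R5=20+4=24
SUB R7, 1 → R7=5-1=4
CMP R7, 4  (cmp 4,4)
JGT L0: not taken
STORE R3, [0] → M[0]=26
halt.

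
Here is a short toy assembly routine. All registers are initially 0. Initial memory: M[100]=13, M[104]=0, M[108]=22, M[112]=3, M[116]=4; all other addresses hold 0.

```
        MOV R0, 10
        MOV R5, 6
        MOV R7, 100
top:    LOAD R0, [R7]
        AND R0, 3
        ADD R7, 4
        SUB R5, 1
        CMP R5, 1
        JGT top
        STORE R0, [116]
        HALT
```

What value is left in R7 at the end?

120

R0=10
R5=6
R7=100
R0=M[100]=13
R0=13&3=1
R7=100+4=104
R5=6-1=5
CMP R5, 1  (cmp 5,1)
JGT top: taken
R0=M[104]=0
R0=0&3=0
R7=104+4=108
R5=5-1=4
CMP R5, 1  (cmp 4,1)
JGT top: taken
R0=M[108]=22
R0=22&3=2
R7=108+4=112
R5=4-1=3
CMP R5, 1  (cmp 3,1)
JGT top: taken
R0=M[112]=3
R0=3&3=3
R7=112+4=116
R5=3-1=2
CMP R5, 1  (cmp 2,1)
JGT top: taken
R0=M[116]=4
R0=4&3=0
R7=116+4=120
R5=2-1=1
CMP R5, 1  (cmp 1,1)
JGT top: not taken
STORE R0, [116] → M[116]=0
halt.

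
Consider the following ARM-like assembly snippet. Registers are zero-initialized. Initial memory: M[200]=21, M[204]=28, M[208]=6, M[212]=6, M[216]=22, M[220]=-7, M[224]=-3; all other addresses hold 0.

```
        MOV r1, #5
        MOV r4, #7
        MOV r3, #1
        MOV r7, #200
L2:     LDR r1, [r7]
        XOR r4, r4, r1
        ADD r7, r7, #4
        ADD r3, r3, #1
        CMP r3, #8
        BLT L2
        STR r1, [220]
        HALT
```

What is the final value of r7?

MOV r1, #5 → r1=5
MOV r4, #7 → r4=7
MOV r3, #1 → r3=1
MOV r7, #200 → r7=200
LDR r1, [r7] → r1=M[200]=21
XOR r4, r4, r1 → r4=7^21=18
ADD r7, r7, #4 → r7=200+4=204
ADD r3, r3, #1 → r3=1+1=2
CMP r3, #8  (cmp 2,8)
BLT L2: taken
LDR r1, [r7] → r1=M[204]=28
XOR r4, r4, r1 → r4=18^28=14
ADD r7, r7, #4 → r7=204+4=208
ADD r3, r3, #1 → r3=2+1=3
CMP r3, #8  (cmp 3,8)
BLT L2: taken
LDR r1, [r7] → r1=M[208]=6
XOR r4, r4, r1 → r4=14^6=8
ADD r7, r7, #4 → r7=208+4=212
ADD r3, r3, #1 → r3=3+1=4
CMP r3, #8  (cmp 4,8)
BLT L2: taken
LDR r1, [r7] → r1=M[212]=6
XOR r4, r4, r1 → r4=8^6=14
ADD r7, r7, #4 → r7=212+4=216
ADD r3, r3, #1 → r3=4+1=5
CMP r3, #8  (cmp 5,8)
BLT L2: taken
LDR r1, [r7] → r1=M[216]=22
XOR r4, r4, r1 → r4=14^22=24
ADD r7, r7, #4 → r7=216+4=220
ADD r3, r3, #1 → r3=5+1=6
CMP r3, #8  (cmp 6,8)
BLT L2: taken
LDR r1, [r7] → r1=M[220]=-7
XOR r4, r4, r1 → r4=24^(-7)=-31
ADD r7, r7, #4 → r7=220+4=224
ADD r3, r3, #1 → r3=6+1=7
CMP r3, #8  (cmp 7,8)
BLT L2: taken
LDR r1, [r7] → r1=M[224]=-3
XOR r4, r4, r1 → r4=(-31)^(-3)=28
ADD r7, r7, #4 → r7=224+4=228
ADD r3, r3, #1 → r3=7+1=8
CMP r3, #8  (cmp 8,8)
BLT L2: not taken
STR r1, [220] → M[220]=-3
halt.

228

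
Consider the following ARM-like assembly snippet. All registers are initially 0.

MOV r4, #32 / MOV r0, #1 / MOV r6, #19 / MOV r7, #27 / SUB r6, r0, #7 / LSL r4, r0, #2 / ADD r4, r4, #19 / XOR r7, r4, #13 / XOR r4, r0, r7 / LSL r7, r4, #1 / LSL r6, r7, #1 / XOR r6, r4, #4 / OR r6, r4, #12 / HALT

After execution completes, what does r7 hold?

54

MOV r4, #32 → r4=32
MOV r0, #1 → r0=1
MOV r6, #19 → r6=19
MOV r7, #27 → r7=27
SUB r6, r0, #7 → r6=1-7=-6
LSL r4, r0, #2 → r4=1<<2=4
ADD r4, r4, #19 → r4=4+19=23
XOR r7, r4, #13 → r7=23^13=26
XOR r4, r0, r7 → r4=1^26=27
LSL r7, r4, #1 → r7=27<<1=54
LSL r6, r7, #1 → r6=54<<1=108
XOR r6, r4, #4 → r6=27^4=31
OR r6, r4, #12 → r6=27|12=31
halt.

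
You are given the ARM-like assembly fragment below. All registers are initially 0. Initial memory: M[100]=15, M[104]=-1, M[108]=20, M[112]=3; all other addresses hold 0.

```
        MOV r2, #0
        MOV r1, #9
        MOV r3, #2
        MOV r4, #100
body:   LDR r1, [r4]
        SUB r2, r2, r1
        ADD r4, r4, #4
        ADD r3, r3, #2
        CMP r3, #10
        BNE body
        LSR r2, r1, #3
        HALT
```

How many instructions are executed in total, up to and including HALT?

MOV r2, #0 → r2=0
MOV r1, #9 → r1=9
MOV r3, #2 → r3=2
MOV r4, #100 → r4=100
LDR r1, [r4] → r1=M[100]=15
SUB r2, r2, r1 → r2=0-15=-15
ADD r4, r4, #4 → r4=100+4=104
ADD r3, r3, #2 → r3=2+2=4
CMP r3, #10  (cmp 4,10)
BNE body: taken
LDR r1, [r4] → r1=M[104]=-1
SUB r2, r2, r1 → r2=(-15)-(-1)=-14
ADD r4, r4, #4 → r4=104+4=108
ADD r3, r3, #2 → r3=4+2=6
CMP r3, #10  (cmp 6,10)
BNE body: taken
LDR r1, [r4] → r1=M[108]=20
SUB r2, r2, r1 → r2=(-14)-20=-34
ADD r4, r4, #4 → r4=108+4=112
ADD r3, r3, #2 → r3=6+2=8
CMP r3, #10  (cmp 8,10)
BNE body: taken
LDR r1, [r4] → r1=M[112]=3
SUB r2, r2, r1 → r2=(-34)-3=-37
ADD r4, r4, #4 → r4=112+4=116
ADD r3, r3, #2 → r3=8+2=10
CMP r3, #10  (cmp 10,10)
BNE body: not taken
LSR r2, r1, #3 → r2=3>>3=0
halt.
Total executed instructions: 30.

30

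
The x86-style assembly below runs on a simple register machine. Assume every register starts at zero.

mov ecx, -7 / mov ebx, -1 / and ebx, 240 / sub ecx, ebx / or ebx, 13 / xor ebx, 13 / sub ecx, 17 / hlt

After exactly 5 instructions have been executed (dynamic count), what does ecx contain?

after mov ecx, -7: ecx=-7
after mov ebx, -1: ebx=-1
after and ebx, 240: ebx=(-1)&240=240
after sub ecx, ebx: ecx=(-7)-240=-247
after or ebx, 13: ebx=240|13=253
After step 5: ecx = -247.

-247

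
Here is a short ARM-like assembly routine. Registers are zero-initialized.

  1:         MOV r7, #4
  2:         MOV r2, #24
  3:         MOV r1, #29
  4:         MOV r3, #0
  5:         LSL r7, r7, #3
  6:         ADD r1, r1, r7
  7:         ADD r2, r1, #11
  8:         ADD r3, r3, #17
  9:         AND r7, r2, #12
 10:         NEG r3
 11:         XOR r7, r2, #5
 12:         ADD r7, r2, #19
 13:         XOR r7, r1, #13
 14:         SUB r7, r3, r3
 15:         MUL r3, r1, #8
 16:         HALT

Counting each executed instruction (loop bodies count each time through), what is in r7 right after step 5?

r7=4
r2=24
r1=29
r3=0
r7=4<<3=32
After step 5: r7 = 32.

32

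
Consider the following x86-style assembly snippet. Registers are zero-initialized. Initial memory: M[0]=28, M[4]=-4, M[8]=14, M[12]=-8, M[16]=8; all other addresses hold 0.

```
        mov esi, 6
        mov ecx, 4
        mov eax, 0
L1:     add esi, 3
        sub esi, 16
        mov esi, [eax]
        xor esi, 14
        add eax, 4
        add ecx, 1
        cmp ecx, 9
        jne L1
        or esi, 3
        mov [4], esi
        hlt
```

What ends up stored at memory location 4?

7

after mov esi, 6: esi=6
after mov ecx, 4: ecx=4
after mov eax, 0: eax=0
after add esi, 3: esi=6+3=9
after sub esi, 16: esi=9-16=-7
after mov esi, [eax]: esi=M[0]=28
after xor esi, 14: esi=28^14=18
after add eax, 4: eax=0+4=4
after add ecx, 1: ecx=4+1=5
cmp ecx, 9  (cmp 5,9)
jne L1: taken
after add esi, 3: esi=18+3=21
after sub esi, 16: esi=21-16=5
after mov esi, [eax]: esi=M[4]=-4
after xor esi, 14: esi=(-4)^14=-14
after add eax, 4: eax=4+4=8
after add ecx, 1: ecx=5+1=6
cmp ecx, 9  (cmp 6,9)
jne L1: taken
after add esi, 3: esi=(-14)+3=-11
after sub esi, 16: esi=(-11)-16=-27
after mov esi, [eax]: esi=M[8]=14
after xor esi, 14: esi=14^14=0
after add eax, 4: eax=8+4=12
after add ecx, 1: ecx=6+1=7
cmp ecx, 9  (cmp 7,9)
jne L1: taken
after add esi, 3: esi=0+3=3
after sub esi, 16: esi=3-16=-13
after mov esi, [eax]: esi=M[12]=-8
after xor esi, 14: esi=(-8)^14=-10
after add eax, 4: eax=12+4=16
after add ecx, 1: ecx=7+1=8
cmp ecx, 9  (cmp 8,9)
jne L1: taken
after add esi, 3: esi=(-10)+3=-7
after sub esi, 16: esi=(-7)-16=-23
after mov esi, [eax]: esi=M[16]=8
after xor esi, 14: esi=8^14=6
after add eax, 4: eax=16+4=20
after add ecx, 1: ecx=8+1=9
cmp ecx, 9  (cmp 9,9)
jne L1: not taken
after or esi, 3: esi=6|3=7
mov [4], esi → M[4]=7
halt.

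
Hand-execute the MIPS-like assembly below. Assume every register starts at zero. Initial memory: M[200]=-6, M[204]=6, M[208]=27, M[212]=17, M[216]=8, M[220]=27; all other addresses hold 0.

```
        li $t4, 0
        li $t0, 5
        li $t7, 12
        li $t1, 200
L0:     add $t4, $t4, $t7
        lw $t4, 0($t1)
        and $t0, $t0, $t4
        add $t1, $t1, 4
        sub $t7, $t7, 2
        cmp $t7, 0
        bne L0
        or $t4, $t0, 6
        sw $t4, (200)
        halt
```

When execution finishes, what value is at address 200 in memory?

li $t4, 0 → $t4=0
li $t0, 5 → $t0=5
li $t7, 12 → $t7=12
li $t1, 200 → $t1=200
add $t4, $t4, $t7 → $t4=0+12=12
lw $t4, 0($t1) → $t4=M[200]=-6
and $t0, $t0, $t4 → $t0=5&(-6)=0
add $t1, $t1, 4 → $t1=200+4=204
sub $t7, $t7, 2 → $t7=12-2=10
cmp $t7, 0  (cmp 10,0)
bne L0: taken
add $t4, $t4, $t7 → $t4=(-6)+10=4
lw $t4, 0($t1) → $t4=M[204]=6
and $t0, $t0, $t4 → $t0=0&6=0
add $t1, $t1, 4 → $t1=204+4=208
sub $t7, $t7, 2 → $t7=10-2=8
cmp $t7, 0  (cmp 8,0)
bne L0: taken
add $t4, $t4, $t7 → $t4=6+8=14
lw $t4, 0($t1) → $t4=M[208]=27
and $t0, $t0, $t4 → $t0=0&27=0
add $t1, $t1, 4 → $t1=208+4=212
sub $t7, $t7, 2 → $t7=8-2=6
cmp $t7, 0  (cmp 6,0)
bne L0: taken
add $t4, $t4, $t7 → $t4=27+6=33
lw $t4, 0($t1) → $t4=M[212]=17
and $t0, $t0, $t4 → $t0=0&17=0
add $t1, $t1, 4 → $t1=212+4=216
sub $t7, $t7, 2 → $t7=6-2=4
cmp $t7, 0  (cmp 4,0)
bne L0: taken
add $t4, $t4, $t7 → $t4=17+4=21
lw $t4, 0($t1) → $t4=M[216]=8
and $t0, $t0, $t4 → $t0=0&8=0
add $t1, $t1, 4 → $t1=216+4=220
sub $t7, $t7, 2 → $t7=4-2=2
cmp $t7, 0  (cmp 2,0)
bne L0: taken
add $t4, $t4, $t7 → $t4=8+2=10
lw $t4, 0($t1) → $t4=M[220]=27
and $t0, $t0, $t4 → $t0=0&27=0
add $t1, $t1, 4 → $t1=220+4=224
sub $t7, $t7, 2 → $t7=2-2=0
cmp $t7, 0  (cmp 0,0)
bne L0: not taken
or $t4, $t0, 6 → $t4=0|6=6
sw $t4, (200) → M[200]=6
halt.

6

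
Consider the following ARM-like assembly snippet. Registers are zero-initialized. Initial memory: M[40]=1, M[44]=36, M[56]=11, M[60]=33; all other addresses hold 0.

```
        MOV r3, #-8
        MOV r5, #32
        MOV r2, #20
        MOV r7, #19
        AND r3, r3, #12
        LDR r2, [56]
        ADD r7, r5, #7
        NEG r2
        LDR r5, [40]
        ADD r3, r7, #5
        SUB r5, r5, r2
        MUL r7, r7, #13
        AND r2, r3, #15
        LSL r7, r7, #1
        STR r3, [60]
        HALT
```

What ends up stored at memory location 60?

MOV r3, #-8 → r3=-8
MOV r5, #32 → r5=32
MOV r2, #20 → r2=20
MOV r7, #19 → r7=19
AND r3, r3, #12 → r3=(-8)&12=8
LDR r2, [56] → r2=M[56]=11
ADD r7, r5, #7 → r7=32+7=39
NEG r2 → r2=-(11)=-11
LDR r5, [40] → r5=M[40]=1
ADD r3, r7, #5 → r3=39+5=44
SUB r5, r5, r2 → r5=1-(-11)=12
MUL r7, r7, #13 → r7=39*13=507
AND r2, r3, #15 → r2=44&15=12
LSL r7, r7, #1 → r7=507<<1=1014
STR r3, [60] → M[60]=44
halt.

44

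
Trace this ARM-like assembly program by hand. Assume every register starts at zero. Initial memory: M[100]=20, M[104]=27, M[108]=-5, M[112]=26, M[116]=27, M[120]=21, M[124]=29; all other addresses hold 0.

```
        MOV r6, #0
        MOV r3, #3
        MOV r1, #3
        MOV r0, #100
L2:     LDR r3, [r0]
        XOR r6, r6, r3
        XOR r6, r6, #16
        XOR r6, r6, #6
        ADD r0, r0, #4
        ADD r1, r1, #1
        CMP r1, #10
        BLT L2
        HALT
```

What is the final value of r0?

128

r6=0
r3=3
r1=3
r0=100
r3=M[100]=20
r6=0^20=20
r6=20^16=4
r6=4^6=2
r0=100+4=104
r1=3+1=4
CMP r1, #10  (cmp 4,10)
BLT L2: taken
r3=M[104]=27
r6=2^27=25
r6=25^16=9
r6=9^6=15
r0=104+4=108
r1=4+1=5
CMP r1, #10  (cmp 5,10)
BLT L2: taken
r3=M[108]=-5
r6=15^(-5)=-12
r6=(-12)^16=-28
r6=(-28)^6=-30
r0=108+4=112
r1=5+1=6
CMP r1, #10  (cmp 6,10)
BLT L2: taken
r3=M[112]=26
r6=(-30)^26=-8
r6=(-8)^16=-24
r6=(-24)^6=-18
r0=112+4=116
r1=6+1=7
CMP r1, #10  (cmp 7,10)
BLT L2: taken
r3=M[116]=27
r6=(-18)^27=-11
r6=(-11)^16=-27
r6=(-27)^6=-29
r0=116+4=120
r1=7+1=8
CMP r1, #10  (cmp 8,10)
BLT L2: taken
r3=M[120]=21
r6=(-29)^21=-10
r6=(-10)^16=-26
r6=(-26)^6=-32
r0=120+4=124
r1=8+1=9
CMP r1, #10  (cmp 9,10)
BLT L2: taken
r3=M[124]=29
r6=(-32)^29=-3
r6=(-3)^16=-19
r6=(-19)^6=-21
r0=124+4=128
r1=9+1=10
CMP r1, #10  (cmp 10,10)
BLT L2: not taken
halt.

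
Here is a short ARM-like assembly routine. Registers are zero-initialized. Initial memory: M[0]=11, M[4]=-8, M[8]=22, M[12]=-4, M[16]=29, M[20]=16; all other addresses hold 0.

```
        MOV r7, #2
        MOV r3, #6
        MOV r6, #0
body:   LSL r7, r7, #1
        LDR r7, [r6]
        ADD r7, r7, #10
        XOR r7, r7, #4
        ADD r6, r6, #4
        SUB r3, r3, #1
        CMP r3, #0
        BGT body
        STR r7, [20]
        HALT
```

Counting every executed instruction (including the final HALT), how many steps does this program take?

after MOV r7, #2: r7=2
after MOV r3, #6: r3=6
after MOV r6, #0: r6=0
after LSL r7, r7, #1: r7=2<<1=4
after LDR r7, [r6]: r7=M[0]=11
after ADD r7, r7, #10: r7=11+10=21
after XOR r7, r7, #4: r7=21^4=17
after ADD r6, r6, #4: r6=0+4=4
after SUB r3, r3, #1: r3=6-1=5
CMP r3, #0  (cmp 5,0)
BGT body: taken
after LSL r7, r7, #1: r7=17<<1=34
after LDR r7, [r6]: r7=M[4]=-8
after ADD r7, r7, #10: r7=(-8)+10=2
after XOR r7, r7, #4: r7=2^4=6
after ADD r6, r6, #4: r6=4+4=8
after SUB r3, r3, #1: r3=5-1=4
CMP r3, #0  (cmp 4,0)
BGT body: taken
after LSL r7, r7, #1: r7=6<<1=12
after LDR r7, [r6]: r7=M[8]=22
after ADD r7, r7, #10: r7=22+10=32
after XOR r7, r7, #4: r7=32^4=36
after ADD r6, r6, #4: r6=8+4=12
after SUB r3, r3, #1: r3=4-1=3
CMP r3, #0  (cmp 3,0)
BGT body: taken
after LSL r7, r7, #1: r7=36<<1=72
after LDR r7, [r6]: r7=M[12]=-4
after ADD r7, r7, #10: r7=(-4)+10=6
after XOR r7, r7, #4: r7=6^4=2
after ADD r6, r6, #4: r6=12+4=16
after SUB r3, r3, #1: r3=3-1=2
CMP r3, #0  (cmp 2,0)
BGT body: taken
after LSL r7, r7, #1: r7=2<<1=4
after LDR r7, [r6]: r7=M[16]=29
after ADD r7, r7, #10: r7=29+10=39
after XOR r7, r7, #4: r7=39^4=35
after ADD r6, r6, #4: r6=16+4=20
after SUB r3, r3, #1: r3=2-1=1
CMP r3, #0  (cmp 1,0)
BGT body: taken
after LSL r7, r7, #1: r7=35<<1=70
after LDR r7, [r6]: r7=M[20]=16
after ADD r7, r7, #10: r7=16+10=26
after XOR r7, r7, #4: r7=26^4=30
after ADD r6, r6, #4: r6=20+4=24
after SUB r3, r3, #1: r3=1-1=0
CMP r3, #0  (cmp 0,0)
BGT body: not taken
STR r7, [20] → M[20]=30
halt.
Total executed instructions: 53.

53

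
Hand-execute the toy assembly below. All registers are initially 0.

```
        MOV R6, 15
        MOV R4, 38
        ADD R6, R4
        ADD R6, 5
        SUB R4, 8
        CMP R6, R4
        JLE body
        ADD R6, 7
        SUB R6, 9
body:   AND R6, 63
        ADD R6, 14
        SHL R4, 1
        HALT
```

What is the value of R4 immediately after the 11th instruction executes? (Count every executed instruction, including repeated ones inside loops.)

30

after MOV R6, 15: R6=15
after MOV R4, 38: R4=38
after ADD R6, R4: R6=15+38=53
after ADD R6, 5: R6=53+5=58
after SUB R4, 8: R4=38-8=30
CMP R6, R4  (cmp 58,30)
JLE body: not taken
after ADD R6, 7: R6=58+7=65
after SUB R6, 9: R6=65-9=56
after AND R6, 63: R6=56&63=56
after ADD R6, 14: R6=56+14=70
After step 11: R4 = 30.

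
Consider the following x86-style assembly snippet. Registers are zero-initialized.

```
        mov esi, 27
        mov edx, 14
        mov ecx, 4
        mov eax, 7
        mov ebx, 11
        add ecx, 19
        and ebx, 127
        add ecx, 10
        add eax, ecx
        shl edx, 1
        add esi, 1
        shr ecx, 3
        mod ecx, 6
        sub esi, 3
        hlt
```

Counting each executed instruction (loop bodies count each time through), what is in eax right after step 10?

40

after mov esi, 27: esi=27
after mov edx, 14: edx=14
after mov ecx, 4: ecx=4
after mov eax, 7: eax=7
after mov ebx, 11: ebx=11
after add ecx, 19: ecx=4+19=23
after and ebx, 127: ebx=11&127=11
after add ecx, 10: ecx=23+10=33
after add eax, ecx: eax=7+33=40
after shl edx, 1: edx=14<<1=28
After step 10: eax = 40.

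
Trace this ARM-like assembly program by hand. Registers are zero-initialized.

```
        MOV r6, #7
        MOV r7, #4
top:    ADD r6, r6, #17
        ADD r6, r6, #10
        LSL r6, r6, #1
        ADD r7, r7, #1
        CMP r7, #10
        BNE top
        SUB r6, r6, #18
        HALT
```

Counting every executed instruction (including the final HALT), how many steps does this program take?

after MOV r6, #7: r6=7
after MOV r7, #4: r7=4
after ADD r6, r6, #17: r6=7+17=24
after ADD r6, r6, #10: r6=24+10=34
after LSL r6, r6, #1: r6=34<<1=68
after ADD r7, r7, #1: r7=4+1=5
CMP r7, #10  (cmp 5,10)
BNE top: taken
after ADD r6, r6, #17: r6=68+17=85
after ADD r6, r6, #10: r6=85+10=95
after LSL r6, r6, #1: r6=95<<1=190
after ADD r7, r7, #1: r7=5+1=6
CMP r7, #10  (cmp 6,10)
BNE top: taken
after ADD r6, r6, #17: r6=190+17=207
after ADD r6, r6, #10: r6=207+10=217
after LSL r6, r6, #1: r6=217<<1=434
after ADD r7, r7, #1: r7=6+1=7
CMP r7, #10  (cmp 7,10)
BNE top: taken
after ADD r6, r6, #17: r6=434+17=451
after ADD r6, r6, #10: r6=451+10=461
after LSL r6, r6, #1: r6=461<<1=922
after ADD r7, r7, #1: r7=7+1=8
CMP r7, #10  (cmp 8,10)
BNE top: taken
after ADD r6, r6, #17: r6=922+17=939
after ADD r6, r6, #10: r6=939+10=949
after LSL r6, r6, #1: r6=949<<1=1898
after ADD r7, r7, #1: r7=8+1=9
CMP r7, #10  (cmp 9,10)
BNE top: taken
after ADD r6, r6, #17: r6=1898+17=1915
after ADD r6, r6, #10: r6=1915+10=1925
after LSL r6, r6, #1: r6=1925<<1=3850
after ADD r7, r7, #1: r7=9+1=10
CMP r7, #10  (cmp 10,10)
BNE top: not taken
after SUB r6, r6, #18: r6=3850-18=3832
halt.
Total executed instructions: 40.

40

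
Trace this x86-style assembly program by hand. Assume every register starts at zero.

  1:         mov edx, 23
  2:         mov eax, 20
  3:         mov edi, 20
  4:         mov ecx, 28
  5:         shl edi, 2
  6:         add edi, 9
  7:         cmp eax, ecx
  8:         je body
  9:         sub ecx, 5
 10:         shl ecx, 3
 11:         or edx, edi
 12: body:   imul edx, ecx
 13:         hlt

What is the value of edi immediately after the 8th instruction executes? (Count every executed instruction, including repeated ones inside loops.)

edx=23
eax=20
edi=20
ecx=28
edi=20<<2=80
edi=80+9=89
cmp eax, ecx  (cmp 20,28)
je body: not taken
After step 8: edi = 89.

89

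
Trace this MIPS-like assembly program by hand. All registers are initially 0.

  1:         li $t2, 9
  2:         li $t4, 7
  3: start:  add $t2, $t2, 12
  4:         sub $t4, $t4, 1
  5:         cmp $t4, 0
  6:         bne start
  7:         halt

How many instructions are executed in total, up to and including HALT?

31

$t2=9
$t4=7
$t2=9+12=21
$t4=7-1=6
cmp $t4, 0  (cmp 6,0)
bne start: taken
$t2=21+12=33
$t4=6-1=5
cmp $t4, 0  (cmp 5,0)
bne start: taken
$t2=33+12=45
$t4=5-1=4
cmp $t4, 0  (cmp 4,0)
bne start: taken
$t2=45+12=57
$t4=4-1=3
cmp $t4, 0  (cmp 3,0)
bne start: taken
$t2=57+12=69
$t4=3-1=2
cmp $t4, 0  (cmp 2,0)
bne start: taken
$t2=69+12=81
$t4=2-1=1
cmp $t4, 0  (cmp 1,0)
bne start: taken
$t2=81+12=93
$t4=1-1=0
cmp $t4, 0  (cmp 0,0)
bne start: not taken
halt.
Total executed instructions: 31.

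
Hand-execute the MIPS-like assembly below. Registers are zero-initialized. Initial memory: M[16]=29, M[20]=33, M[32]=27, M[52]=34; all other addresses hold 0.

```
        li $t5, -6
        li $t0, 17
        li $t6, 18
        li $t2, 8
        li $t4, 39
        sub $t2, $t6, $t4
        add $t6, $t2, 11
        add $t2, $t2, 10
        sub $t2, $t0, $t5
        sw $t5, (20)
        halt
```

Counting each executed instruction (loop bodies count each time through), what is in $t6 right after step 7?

$t5=-6
$t0=17
$t6=18
$t2=8
$t4=39
$t2=18-39=-21
$t6=(-21)+11=-10
After step 7: $t6 = -10.

-10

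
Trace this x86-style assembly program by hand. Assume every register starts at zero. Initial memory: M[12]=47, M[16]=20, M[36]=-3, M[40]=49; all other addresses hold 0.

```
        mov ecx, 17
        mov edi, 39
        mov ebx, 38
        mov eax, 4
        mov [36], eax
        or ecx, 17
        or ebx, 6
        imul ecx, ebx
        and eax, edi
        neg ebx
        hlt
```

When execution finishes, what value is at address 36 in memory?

after mov ecx, 17: ecx=17
after mov edi, 39: edi=39
after mov ebx, 38: ebx=38
after mov eax, 4: eax=4
mov [36], eax → M[36]=4
after or ecx, 17: ecx=17|17=17
after or ebx, 6: ebx=38|6=38
after imul ecx, ebx: ecx=17*38=646
after and eax, edi: eax=4&39=4
after neg ebx: ebx=-(38)=-38
halt.

4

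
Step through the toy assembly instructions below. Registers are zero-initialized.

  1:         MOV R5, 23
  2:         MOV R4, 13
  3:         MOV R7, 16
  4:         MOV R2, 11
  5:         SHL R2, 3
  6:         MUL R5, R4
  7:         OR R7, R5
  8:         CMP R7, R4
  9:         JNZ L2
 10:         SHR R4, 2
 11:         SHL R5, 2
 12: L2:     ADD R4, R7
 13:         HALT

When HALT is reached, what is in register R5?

299

after MOV R5, 23: R5=23
after MOV R4, 13: R4=13
after MOV R7, 16: R7=16
after MOV R2, 11: R2=11
after SHL R2, 3: R2=11<<3=88
after MUL R5, R4: R5=23*13=299
after OR R7, R5: R7=16|299=315
CMP R7, R4  (cmp 315,13)
JNZ L2: taken
after ADD R4, R7: R4=13+315=328
halt.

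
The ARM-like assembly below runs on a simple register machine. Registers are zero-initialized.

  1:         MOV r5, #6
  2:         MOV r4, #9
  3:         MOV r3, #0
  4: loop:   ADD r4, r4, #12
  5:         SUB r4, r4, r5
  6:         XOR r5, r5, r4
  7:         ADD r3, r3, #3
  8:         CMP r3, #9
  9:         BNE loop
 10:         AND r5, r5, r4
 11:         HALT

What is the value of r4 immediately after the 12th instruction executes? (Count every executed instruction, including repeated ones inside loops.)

18

r5=6
r4=9
r3=0
r4=9+12=21
r4=21-6=15
r5=6^15=9
r3=0+3=3
CMP r3, #9  (cmp 3,9)
BNE loop: taken
r4=15+12=27
r4=27-9=18
r5=9^18=27
After step 12: r4 = 18.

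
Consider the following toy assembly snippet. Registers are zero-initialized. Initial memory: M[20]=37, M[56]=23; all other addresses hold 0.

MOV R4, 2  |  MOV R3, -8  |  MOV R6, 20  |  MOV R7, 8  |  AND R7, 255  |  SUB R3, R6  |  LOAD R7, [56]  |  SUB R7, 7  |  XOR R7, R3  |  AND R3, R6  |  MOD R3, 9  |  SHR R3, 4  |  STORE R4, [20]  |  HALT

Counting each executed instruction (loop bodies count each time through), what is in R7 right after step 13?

-12

after MOV R4, 2: R4=2
after MOV R3, -8: R3=-8
after MOV R6, 20: R6=20
after MOV R7, 8: R7=8
after AND R7, 255: R7=8&255=8
after SUB R3, R6: R3=(-8)-20=-28
after LOAD R7, [56]: R7=M[56]=23
after SUB R7, 7: R7=23-7=16
after XOR R7, R3: R7=16^(-28)=-12
after AND R3, R6: R3=(-28)&20=4
after MOD R3, 9: R3=4%9=4
after SHR R3, 4: R3=4>>4=0
STORE R4, [20] → M[20]=2
After step 13: R7 = -12.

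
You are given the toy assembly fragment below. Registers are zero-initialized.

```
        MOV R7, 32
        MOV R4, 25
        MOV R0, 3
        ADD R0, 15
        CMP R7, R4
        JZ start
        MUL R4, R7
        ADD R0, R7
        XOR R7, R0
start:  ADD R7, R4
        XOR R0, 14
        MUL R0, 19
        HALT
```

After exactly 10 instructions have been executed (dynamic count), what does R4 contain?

R7=32
R4=25
R0=3
R0=3+15=18
CMP R7, R4  (cmp 32,25)
JZ start: not taken
R4=25*32=800
R0=18+32=50
R7=32^50=18
R7=18+800=818
After step 10: R4 = 800.

800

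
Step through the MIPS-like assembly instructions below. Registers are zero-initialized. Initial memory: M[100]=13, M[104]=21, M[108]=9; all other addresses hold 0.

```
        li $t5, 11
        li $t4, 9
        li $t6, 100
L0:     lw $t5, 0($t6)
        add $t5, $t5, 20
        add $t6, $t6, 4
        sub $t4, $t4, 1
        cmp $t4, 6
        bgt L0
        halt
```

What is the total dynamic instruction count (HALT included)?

22

li $t5, 11 → $t5=11
li $t4, 9 → $t4=9
li $t6, 100 → $t6=100
lw $t5, 0($t6) → $t5=M[100]=13
add $t5, $t5, 20 → $t5=13+20=33
add $t6, $t6, 4 → $t6=100+4=104
sub $t4, $t4, 1 → $t4=9-1=8
cmp $t4, 6  (cmp 8,6)
bgt L0: taken
lw $t5, 0($t6) → $t5=M[104]=21
add $t5, $t5, 20 → $t5=21+20=41
add $t6, $t6, 4 → $t6=104+4=108
sub $t4, $t4, 1 → $t4=8-1=7
cmp $t4, 6  (cmp 7,6)
bgt L0: taken
lw $t5, 0($t6) → $t5=M[108]=9
add $t5, $t5, 20 → $t5=9+20=29
add $t6, $t6, 4 → $t6=108+4=112
sub $t4, $t4, 1 → $t4=7-1=6
cmp $t4, 6  (cmp 6,6)
bgt L0: not taken
halt.
Total executed instructions: 22.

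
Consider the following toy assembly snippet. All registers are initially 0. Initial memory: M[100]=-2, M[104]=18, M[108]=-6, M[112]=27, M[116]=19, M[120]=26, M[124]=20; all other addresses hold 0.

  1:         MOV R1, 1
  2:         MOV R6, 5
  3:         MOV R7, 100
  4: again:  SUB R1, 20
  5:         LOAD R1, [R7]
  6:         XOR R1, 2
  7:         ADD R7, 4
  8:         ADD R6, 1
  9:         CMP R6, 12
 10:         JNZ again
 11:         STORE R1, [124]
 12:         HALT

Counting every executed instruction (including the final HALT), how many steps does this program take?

54

MOV R1, 1 → R1=1
MOV R6, 5 → R6=5
MOV R7, 100 → R7=100
SUB R1, 20 → R1=1-20=-19
LOAD R1, [R7] → R1=M[100]=-2
XOR R1, 2 → R1=(-2)^2=-4
ADD R7, 4 → R7=100+4=104
ADD R6, 1 → R6=5+1=6
CMP R6, 12  (cmp 6,12)
JNZ again: taken
SUB R1, 20 → R1=(-4)-20=-24
LOAD R1, [R7] → R1=M[104]=18
XOR R1, 2 → R1=18^2=16
ADD R7, 4 → R7=104+4=108
ADD R6, 1 → R6=6+1=7
CMP R6, 12  (cmp 7,12)
JNZ again: taken
SUB R1, 20 → R1=16-20=-4
LOAD R1, [R7] → R1=M[108]=-6
XOR R1, 2 → R1=(-6)^2=-8
ADD R7, 4 → R7=108+4=112
ADD R6, 1 → R6=7+1=8
CMP R6, 12  (cmp 8,12)
JNZ again: taken
SUB R1, 20 → R1=(-8)-20=-28
LOAD R1, [R7] → R1=M[112]=27
XOR R1, 2 → R1=27^2=25
ADD R7, 4 → R7=112+4=116
ADD R6, 1 → R6=8+1=9
CMP R6, 12  (cmp 9,12)
JNZ again: taken
SUB R1, 20 → R1=25-20=5
LOAD R1, [R7] → R1=M[116]=19
XOR R1, 2 → R1=19^2=17
ADD R7, 4 → R7=116+4=120
ADD R6, 1 → R6=9+1=10
CMP R6, 12  (cmp 10,12)
JNZ again: taken
SUB R1, 20 → R1=17-20=-3
LOAD R1, [R7] → R1=M[120]=26
XOR R1, 2 → R1=26^2=24
ADD R7, 4 → R7=120+4=124
ADD R6, 1 → R6=10+1=11
CMP R6, 12  (cmp 11,12)
JNZ again: taken
SUB R1, 20 → R1=24-20=4
LOAD R1, [R7] → R1=M[124]=20
XOR R1, 2 → R1=20^2=22
ADD R7, 4 → R7=124+4=128
ADD R6, 1 → R6=11+1=12
CMP R6, 12  (cmp 12,12)
JNZ again: not taken
STORE R1, [124] → M[124]=22
halt.
Total executed instructions: 54.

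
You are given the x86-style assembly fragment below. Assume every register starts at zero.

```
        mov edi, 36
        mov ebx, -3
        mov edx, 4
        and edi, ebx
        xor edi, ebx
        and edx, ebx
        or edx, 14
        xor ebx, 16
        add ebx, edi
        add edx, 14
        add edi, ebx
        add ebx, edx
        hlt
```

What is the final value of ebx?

-30

mov edi, 36 → edi=36
mov ebx, -3 → ebx=-3
mov edx, 4 → edx=4
and edi, ebx → edi=36&(-3)=36
xor edi, ebx → edi=36^(-3)=-39
and edx, ebx → edx=4&(-3)=4
or edx, 14 → edx=4|14=14
xor ebx, 16 → ebx=(-3)^16=-19
add ebx, edi → ebx=(-19)+(-39)=-58
add edx, 14 → edx=14+14=28
add edi, ebx → edi=(-39)+(-58)=-97
add ebx, edx → ebx=(-58)+28=-30
halt.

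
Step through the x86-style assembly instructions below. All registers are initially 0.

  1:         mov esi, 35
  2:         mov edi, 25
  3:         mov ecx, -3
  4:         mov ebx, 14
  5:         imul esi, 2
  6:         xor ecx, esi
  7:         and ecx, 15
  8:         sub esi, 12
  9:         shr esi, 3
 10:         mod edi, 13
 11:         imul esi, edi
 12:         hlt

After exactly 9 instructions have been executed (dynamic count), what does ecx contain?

11

esi=35
edi=25
ecx=-3
ebx=14
esi=35*2=70
ecx=(-3)^70=-69
ecx=(-69)&15=11
esi=70-12=58
esi=58>>3=7
After step 9: ecx = 11.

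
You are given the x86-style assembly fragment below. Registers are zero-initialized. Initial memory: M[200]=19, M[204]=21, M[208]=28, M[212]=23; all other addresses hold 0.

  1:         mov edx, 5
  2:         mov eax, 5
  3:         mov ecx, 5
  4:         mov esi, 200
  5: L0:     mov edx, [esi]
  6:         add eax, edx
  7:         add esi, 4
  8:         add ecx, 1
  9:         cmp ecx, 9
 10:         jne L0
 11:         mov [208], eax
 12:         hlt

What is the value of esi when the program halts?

216

after mov edx, 5: edx=5
after mov eax, 5: eax=5
after mov ecx, 5: ecx=5
after mov esi, 200: esi=200
after mov edx, [esi]: edx=M[200]=19
after add eax, edx: eax=5+19=24
after add esi, 4: esi=200+4=204
after add ecx, 1: ecx=5+1=6
cmp ecx, 9  (cmp 6,9)
jne L0: taken
after mov edx, [esi]: edx=M[204]=21
after add eax, edx: eax=24+21=45
after add esi, 4: esi=204+4=208
after add ecx, 1: ecx=6+1=7
cmp ecx, 9  (cmp 7,9)
jne L0: taken
after mov edx, [esi]: edx=M[208]=28
after add eax, edx: eax=45+28=73
after add esi, 4: esi=208+4=212
after add ecx, 1: ecx=7+1=8
cmp ecx, 9  (cmp 8,9)
jne L0: taken
after mov edx, [esi]: edx=M[212]=23
after add eax, edx: eax=73+23=96
after add esi, 4: esi=212+4=216
after add ecx, 1: ecx=8+1=9
cmp ecx, 9  (cmp 9,9)
jne L0: not taken
mov [208], eax → M[208]=96
halt.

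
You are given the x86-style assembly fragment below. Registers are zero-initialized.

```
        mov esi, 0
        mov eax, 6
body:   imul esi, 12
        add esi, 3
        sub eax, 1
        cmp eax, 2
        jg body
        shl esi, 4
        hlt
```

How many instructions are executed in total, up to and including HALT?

24

esi=0
eax=6
esi=0*12=0
esi=0+3=3
eax=6-1=5
cmp eax, 2  (cmp 5,2)
jg body: taken
esi=3*12=36
esi=36+3=39
eax=5-1=4
cmp eax, 2  (cmp 4,2)
jg body: taken
esi=39*12=468
esi=468+3=471
eax=4-1=3
cmp eax, 2  (cmp 3,2)
jg body: taken
esi=471*12=5652
esi=5652+3=5655
eax=3-1=2
cmp eax, 2  (cmp 2,2)
jg body: not taken
esi=5655<<4=90480
halt.
Total executed instructions: 24.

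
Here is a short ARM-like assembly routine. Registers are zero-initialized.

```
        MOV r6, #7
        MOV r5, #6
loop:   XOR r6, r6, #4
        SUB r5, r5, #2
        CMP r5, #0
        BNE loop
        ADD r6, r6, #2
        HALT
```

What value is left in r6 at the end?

after MOV r6, #7: r6=7
after MOV r5, #6: r5=6
after XOR r6, r6, #4: r6=7^4=3
after SUB r5, r5, #2: r5=6-2=4
CMP r5, #0  (cmp 4,0)
BNE loop: taken
after XOR r6, r6, #4: r6=3^4=7
after SUB r5, r5, #2: r5=4-2=2
CMP r5, #0  (cmp 2,0)
BNE loop: taken
after XOR r6, r6, #4: r6=7^4=3
after SUB r5, r5, #2: r5=2-2=0
CMP r5, #0  (cmp 0,0)
BNE loop: not taken
after ADD r6, r6, #2: r6=3+2=5
halt.

5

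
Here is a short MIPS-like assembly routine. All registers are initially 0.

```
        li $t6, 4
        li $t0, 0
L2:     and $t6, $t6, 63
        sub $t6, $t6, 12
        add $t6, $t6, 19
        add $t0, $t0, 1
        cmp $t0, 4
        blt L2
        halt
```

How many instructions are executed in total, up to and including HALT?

27

$t6=4
$t0=0
$t6=4&63=4
$t6=4-12=-8
$t6=(-8)+19=11
$t0=0+1=1
cmp $t0, 4  (cmp 1,4)
blt L2: taken
$t6=11&63=11
$t6=11-12=-1
$t6=(-1)+19=18
$t0=1+1=2
cmp $t0, 4  (cmp 2,4)
blt L2: taken
$t6=18&63=18
$t6=18-12=6
$t6=6+19=25
$t0=2+1=3
cmp $t0, 4  (cmp 3,4)
blt L2: taken
$t6=25&63=25
$t6=25-12=13
$t6=13+19=32
$t0=3+1=4
cmp $t0, 4  (cmp 4,4)
blt L2: not taken
halt.
Total executed instructions: 27.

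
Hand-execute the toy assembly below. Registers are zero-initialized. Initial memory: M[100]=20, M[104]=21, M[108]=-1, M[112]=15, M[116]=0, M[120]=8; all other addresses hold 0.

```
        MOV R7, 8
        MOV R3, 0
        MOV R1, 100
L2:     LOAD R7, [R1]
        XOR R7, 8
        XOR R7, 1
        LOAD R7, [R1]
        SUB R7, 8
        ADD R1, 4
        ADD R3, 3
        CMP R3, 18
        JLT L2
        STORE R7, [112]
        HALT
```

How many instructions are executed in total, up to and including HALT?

R7=8
R3=0
R1=100
R7=M[100]=20
R7=20^8=28
R7=28^1=29
R7=M[100]=20
R7=20-8=12
R1=100+4=104
R3=0+3=3
CMP R3, 18  (cmp 3,18)
JLT L2: taken
R7=M[104]=21
R7=21^8=29
R7=29^1=28
R7=M[104]=21
R7=21-8=13
R1=104+4=108
R3=3+3=6
CMP R3, 18  (cmp 6,18)
JLT L2: taken
R7=M[108]=-1
R7=(-1)^8=-9
R7=(-9)^1=-10
R7=M[108]=-1
R7=(-1)-8=-9
R1=108+4=112
R3=6+3=9
CMP R3, 18  (cmp 9,18)
JLT L2: taken
R7=M[112]=15
R7=15^8=7
R7=7^1=6
R7=M[112]=15
R7=15-8=7
R1=112+4=116
R3=9+3=12
CMP R3, 18  (cmp 12,18)
JLT L2: taken
R7=M[116]=0
R7=0^8=8
R7=8^1=9
R7=M[116]=0
R7=0-8=-8
R1=116+4=120
R3=12+3=15
CMP R3, 18  (cmp 15,18)
JLT L2: taken
R7=M[120]=8
R7=8^8=0
R7=0^1=1
R7=M[120]=8
R7=8-8=0
R1=120+4=124
R3=15+3=18
CMP R3, 18  (cmp 18,18)
JLT L2: not taken
STORE R7, [112] → M[112]=0
halt.
Total executed instructions: 59.

59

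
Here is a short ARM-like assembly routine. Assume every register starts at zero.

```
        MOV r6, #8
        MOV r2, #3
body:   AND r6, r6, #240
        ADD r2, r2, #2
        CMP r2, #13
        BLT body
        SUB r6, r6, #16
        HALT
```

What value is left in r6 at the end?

-16

MOV r6, #8 → r6=8
MOV r2, #3 → r2=3
AND r6, r6, #240 → r6=8&240=0
ADD r2, r2, #2 → r2=3+2=5
CMP r2, #13  (cmp 5,13)
BLT body: taken
AND r6, r6, #240 → r6=0&240=0
ADD r2, r2, #2 → r2=5+2=7
CMP r2, #13  (cmp 7,13)
BLT body: taken
AND r6, r6, #240 → r6=0&240=0
ADD r2, r2, #2 → r2=7+2=9
CMP r2, #13  (cmp 9,13)
BLT body: taken
AND r6, r6, #240 → r6=0&240=0
ADD r2, r2, #2 → r2=9+2=11
CMP r2, #13  (cmp 11,13)
BLT body: taken
AND r6, r6, #240 → r6=0&240=0
ADD r2, r2, #2 → r2=11+2=13
CMP r2, #13  (cmp 13,13)
BLT body: not taken
SUB r6, r6, #16 → r6=0-16=-16
halt.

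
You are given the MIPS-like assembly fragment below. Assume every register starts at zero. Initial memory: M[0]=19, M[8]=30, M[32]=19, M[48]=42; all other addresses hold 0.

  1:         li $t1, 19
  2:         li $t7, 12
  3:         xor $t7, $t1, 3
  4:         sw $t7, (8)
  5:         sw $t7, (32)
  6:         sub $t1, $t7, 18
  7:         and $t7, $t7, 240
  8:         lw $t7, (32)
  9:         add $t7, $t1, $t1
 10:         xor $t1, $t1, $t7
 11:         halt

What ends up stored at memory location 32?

16

$t1=19
$t7=12
$t7=19^3=16
sw $t7, (8) → M[8]=16
sw $t7, (32) → M[32]=16
$t1=16-18=-2
$t7=16&240=16
$t7=M[32]=16
$t7=(-2)+(-2)=-4
$t1=(-2)^(-4)=2
halt.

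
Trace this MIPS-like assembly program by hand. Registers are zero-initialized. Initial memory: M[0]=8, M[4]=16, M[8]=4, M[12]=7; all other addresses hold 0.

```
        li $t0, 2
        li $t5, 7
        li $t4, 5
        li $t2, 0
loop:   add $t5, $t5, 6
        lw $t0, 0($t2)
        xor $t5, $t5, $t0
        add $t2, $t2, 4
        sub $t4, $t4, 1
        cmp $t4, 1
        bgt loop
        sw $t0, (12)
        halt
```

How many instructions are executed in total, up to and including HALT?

34

li $t0, 2 → $t0=2
li $t5, 7 → $t5=7
li $t4, 5 → $t4=5
li $t2, 0 → $t2=0
add $t5, $t5, 6 → $t5=7+6=13
lw $t0, 0($t2) → $t0=M[0]=8
xor $t5, $t5, $t0 → $t5=13^8=5
add $t2, $t2, 4 → $t2=0+4=4
sub $t4, $t4, 1 → $t4=5-1=4
cmp $t4, 1  (cmp 4,1)
bgt loop: taken
add $t5, $t5, 6 → $t5=5+6=11
lw $t0, 0($t2) → $t0=M[4]=16
xor $t5, $t5, $t0 → $t5=11^16=27
add $t2, $t2, 4 → $t2=4+4=8
sub $t4, $t4, 1 → $t4=4-1=3
cmp $t4, 1  (cmp 3,1)
bgt loop: taken
add $t5, $t5, 6 → $t5=27+6=33
lw $t0, 0($t2) → $t0=M[8]=4
xor $t5, $t5, $t0 → $t5=33^4=37
add $t2, $t2, 4 → $t2=8+4=12
sub $t4, $t4, 1 → $t4=3-1=2
cmp $t4, 1  (cmp 2,1)
bgt loop: taken
add $t5, $t5, 6 → $t5=37+6=43
lw $t0, 0($t2) → $t0=M[12]=7
xor $t5, $t5, $t0 → $t5=43^7=44
add $t2, $t2, 4 → $t2=12+4=16
sub $t4, $t4, 1 → $t4=2-1=1
cmp $t4, 1  (cmp 1,1)
bgt loop: not taken
sw $t0, (12) → M[12]=7
halt.
Total executed instructions: 34.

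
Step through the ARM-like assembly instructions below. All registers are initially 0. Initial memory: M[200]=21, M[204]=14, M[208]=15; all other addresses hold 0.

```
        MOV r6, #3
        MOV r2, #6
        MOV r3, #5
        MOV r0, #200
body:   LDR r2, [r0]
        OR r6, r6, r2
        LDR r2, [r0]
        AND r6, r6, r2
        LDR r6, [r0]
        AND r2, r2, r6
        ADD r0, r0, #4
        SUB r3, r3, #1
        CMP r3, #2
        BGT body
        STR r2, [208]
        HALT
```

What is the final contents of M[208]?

MOV r6, #3 → r6=3
MOV r2, #6 → r2=6
MOV r3, #5 → r3=5
MOV r0, #200 → r0=200
LDR r2, [r0] → r2=M[200]=21
OR r6, r6, r2 → r6=3|21=23
LDR r2, [r0] → r2=M[200]=21
AND r6, r6, r2 → r6=23&21=21
LDR r6, [r0] → r6=M[200]=21
AND r2, r2, r6 → r2=21&21=21
ADD r0, r0, #4 → r0=200+4=204
SUB r3, r3, #1 → r3=5-1=4
CMP r3, #2  (cmp 4,2)
BGT body: taken
LDR r2, [r0] → r2=M[204]=14
OR r6, r6, r2 → r6=21|14=31
LDR r2, [r0] → r2=M[204]=14
AND r6, r6, r2 → r6=31&14=14
LDR r6, [r0] → r6=M[204]=14
AND r2, r2, r6 → r2=14&14=14
ADD r0, r0, #4 → r0=204+4=208
SUB r3, r3, #1 → r3=4-1=3
CMP r3, #2  (cmp 3,2)
BGT body: taken
LDR r2, [r0] → r2=M[208]=15
OR r6, r6, r2 → r6=14|15=15
LDR r2, [r0] → r2=M[208]=15
AND r6, r6, r2 → r6=15&15=15
LDR r6, [r0] → r6=M[208]=15
AND r2, r2, r6 → r2=15&15=15
ADD r0, r0, #4 → r0=208+4=212
SUB r3, r3, #1 → r3=3-1=2
CMP r3, #2  (cmp 2,2)
BGT body: not taken
STR r2, [208] → M[208]=15
halt.

15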